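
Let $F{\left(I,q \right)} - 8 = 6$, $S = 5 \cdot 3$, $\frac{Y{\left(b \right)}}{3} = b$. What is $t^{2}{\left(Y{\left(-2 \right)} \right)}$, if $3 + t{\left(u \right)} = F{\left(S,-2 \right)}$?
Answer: $121$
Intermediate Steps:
$Y{\left(b \right)} = 3 b$
$S = 15$
$F{\left(I,q \right)} = 14$ ($F{\left(I,q \right)} = 8 + 6 = 14$)
$t{\left(u \right)} = 11$ ($t{\left(u \right)} = -3 + 14 = 11$)
$t^{2}{\left(Y{\left(-2 \right)} \right)} = 11^{2} = 121$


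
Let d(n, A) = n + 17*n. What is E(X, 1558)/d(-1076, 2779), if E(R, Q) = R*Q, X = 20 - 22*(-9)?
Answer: -84911/4842 ≈ -17.536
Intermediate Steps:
d(n, A) = 18*n
X = 218 (X = 20 + 198 = 218)
E(R, Q) = Q*R
E(X, 1558)/d(-1076, 2779) = (1558*218)/((18*(-1076))) = 339644/(-19368) = 339644*(-1/19368) = -84911/4842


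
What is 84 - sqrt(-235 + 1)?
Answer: 84 - 3*I*sqrt(26) ≈ 84.0 - 15.297*I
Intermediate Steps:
84 - sqrt(-235 + 1) = 84 - sqrt(-234) = 84 - 3*I*sqrt(26)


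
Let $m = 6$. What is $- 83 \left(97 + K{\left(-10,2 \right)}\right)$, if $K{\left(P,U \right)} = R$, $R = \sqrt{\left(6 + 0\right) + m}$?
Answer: $-8051 - 166 \sqrt{3} \approx -8338.5$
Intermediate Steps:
$R = 2 \sqrt{3}$ ($R = \sqrt{\left(6 + 0\right) + 6} = \sqrt{6 + 6} = \sqrt{12} = 2 \sqrt{3} \approx 3.4641$)
$K{\left(P,U \right)} = 2 \sqrt{3}$
$- 83 \left(97 + K{\left(-10,2 \right)}\right) = - 83 \left(97 + 2 \sqrt{3}\right) = -8051 - 166 \sqrt{3}$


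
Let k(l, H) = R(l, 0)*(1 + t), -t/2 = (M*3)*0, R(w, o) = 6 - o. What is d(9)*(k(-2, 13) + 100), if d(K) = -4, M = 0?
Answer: -424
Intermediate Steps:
t = 0 (t = -2*0*3*0 = -0*0 = -2*0 = 0)
k(l, H) = 6 (k(l, H) = (6 - 1*0)*(1 + 0) = (6 + 0)*1 = 6*1 = 6)
d(9)*(k(-2, 13) + 100) = -4*(6 + 100) = -4*106 = -424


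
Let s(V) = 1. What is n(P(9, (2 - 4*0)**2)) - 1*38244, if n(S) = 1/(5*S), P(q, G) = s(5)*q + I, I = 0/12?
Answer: -1720979/45 ≈ -38244.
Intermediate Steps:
I = 0 (I = 0*(1/12) = 0)
P(q, G) = q (P(q, G) = 1*q + 0 = q + 0 = q)
n(S) = 1/(5*S)
n(P(9, (2 - 4*0)**2)) - 1*38244 = (1/5)/9 - 1*38244 = (1/5)*(1/9) - 38244 = 1/45 - 38244 = -1720979/45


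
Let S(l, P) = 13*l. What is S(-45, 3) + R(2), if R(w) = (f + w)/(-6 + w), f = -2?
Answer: -585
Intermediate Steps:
R(w) = (-2 + w)/(-6 + w)
S(-45, 3) + R(2) = 13*(-45) + (-2 + 2)/(-6 + 2) = -585 + 0/(-4) = -585 - 1/4*0 = -585 + 0 = -585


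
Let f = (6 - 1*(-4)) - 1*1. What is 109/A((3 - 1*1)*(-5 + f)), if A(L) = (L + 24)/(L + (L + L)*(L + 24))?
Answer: 7085/4 ≈ 1771.3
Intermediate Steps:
f = 9 (f = (6 + 4) - 1 = 10 - 1 = 9)
A(L) = (24 + L)/(L + 2*L*(24 + L)) (A(L) = (24 + L)/(L + (2*L)*(24 + L)) = (24 + L)/(L + 2*L*(24 + L)))
109/A((3 - 1*1)*(-5 + f)) = 109/(((24 + (3 - 1*1)*(-5 + 9))/((((3 - 1*1)*(-5 + 9)))*(49 + 2*((3 - 1*1)*(-5 + 9)))))) = 109/(((24 + (3 - 1)*4)/((((3 - 1)*4))*(49 + 2*((3 - 1)*4))))) = 109/(((24 + 2*4)/(((2*4))*(49 + 2*(2*4))))) = 109/(((24 + 8)/(8*(49 + 2*8)))) = 109/(((⅛)*32/(49 + 16))) = 109/(((⅛)*32/65)) = 109/(((⅛)*(1/65)*32)) = 109/(4/65) = 109*(65/4) = 7085/4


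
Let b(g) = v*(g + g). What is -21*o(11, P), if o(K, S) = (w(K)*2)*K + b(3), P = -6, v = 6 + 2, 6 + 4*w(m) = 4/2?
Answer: -546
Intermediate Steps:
w(m) = -1 (w(m) = -3/2 + (4/2)/4 = -3/2 + (4*(1/2))/4 = -3/2 + (1/4)*2 = -3/2 + 1/2 = -1)
v = 8
b(g) = 16*g (b(g) = 8*(g + g) = 8*(2*g) = 16*g)
o(K, S) = 48 - 2*K (o(K, S) = (-1*2)*K + 16*3 = -2*K + 48 = 48 - 2*K)
-21*o(11, P) = -21*(48 - 2*11) = -21*(48 - 22) = -21*26 = -546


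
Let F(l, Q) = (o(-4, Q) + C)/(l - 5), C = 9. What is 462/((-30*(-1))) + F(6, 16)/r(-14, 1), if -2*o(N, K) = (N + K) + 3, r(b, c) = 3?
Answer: 159/10 ≈ 15.900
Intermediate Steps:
o(N, K) = -3/2 - K/2 - N/2 (o(N, K) = -((N + K) + 3)/2 = -((K + N) + 3)/2 = -(3 + K + N)/2 = -3/2 - K/2 - N/2)
F(l, Q) = (19/2 - Q/2)/(-5 + l) (F(l, Q) = ((-3/2 - Q/2 - ½*(-4)) + 9)/(l - 5) = ((-3/2 - Q/2 + 2) + 9)/(-5 + l) = ((½ - Q/2) + 9)/(-5 + l) = (19/2 - Q/2)/(-5 + l))
462/((-30*(-1))) + F(6, 16)/r(-14, 1) = 462/((-30*(-1))) + ((19 - 1*16)/(2*(-5 + 6)))/3 = 462/30 + ((½)*(19 - 16)/1)*(⅓) = 462*(1/30) + ((½)*1*3)*(⅓) = 77/5 + (3/2)*(⅓) = 77/5 + ½ = 159/10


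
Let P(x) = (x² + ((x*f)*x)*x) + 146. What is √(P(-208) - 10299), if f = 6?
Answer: I*√53960361 ≈ 7345.8*I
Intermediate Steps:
P(x) = 146 + x² + 6*x³ (P(x) = (x² + ((x*6)*x)*x) + 146 = (x² + ((6*x)*x)*x) + 146 = (x² + (6*x²)*x) + 146 = (x² + 6*x³) + 146 = 146 + x² + 6*x³)
√(P(-208) - 10299) = √((146 + (-208)² + 6*(-208)³) - 10299) = √((146 + 43264 + 6*(-8998912)) - 10299) = √((146 + 43264 - 53993472) - 10299) = √(-53950062 - 10299) = √(-53960361) = I*√53960361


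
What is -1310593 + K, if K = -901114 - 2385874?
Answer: -4597581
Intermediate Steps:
K = -3286988
-1310593 + K = -1310593 - 3286988 = -4597581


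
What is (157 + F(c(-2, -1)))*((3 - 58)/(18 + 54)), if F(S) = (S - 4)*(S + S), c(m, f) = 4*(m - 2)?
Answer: -43835/72 ≈ -608.82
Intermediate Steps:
c(m, f) = -8 + 4*m (c(m, f) = 4*(-2 + m) = -8 + 4*m)
F(S) = 2*S*(-4 + S) (F(S) = (-4 + S)*(2*S) = 2*S*(-4 + S))
(157 + F(c(-2, -1)))*((3 - 58)/(18 + 54)) = (157 + 2*(-8 + 4*(-2))*(-4 + (-8 + 4*(-2))))*((3 - 58)/(18 + 54)) = (157 + 2*(-8 - 8)*(-4 + (-8 - 8)))*(-55/72) = (157 + 2*(-16)*(-4 - 16))*(-55*1/72) = (157 + 2*(-16)*(-20))*(-55/72) = (157 + 640)*(-55/72) = 797*(-55/72) = -43835/72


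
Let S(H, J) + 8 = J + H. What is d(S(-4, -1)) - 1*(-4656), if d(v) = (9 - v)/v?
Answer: 60506/13 ≈ 4654.3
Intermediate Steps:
S(H, J) = -8 + H + J (S(H, J) = -8 + (J + H) = -8 + (H + J) = -8 + H + J)
d(v) = (9 - v)/v
d(S(-4, -1)) - 1*(-4656) = (9 - (-8 - 4 - 1))/(-8 - 4 - 1) - 1*(-4656) = (9 - 1*(-13))/(-13) + 4656 = -(9 + 13)/13 + 4656 = -1/13*22 + 4656 = -22/13 + 4656 = 60506/13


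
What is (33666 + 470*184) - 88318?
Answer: 31828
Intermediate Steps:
(33666 + 470*184) - 88318 = (33666 + 86480) - 88318 = 120146 - 88318 = 31828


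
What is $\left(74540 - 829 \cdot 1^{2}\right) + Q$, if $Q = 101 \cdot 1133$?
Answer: $188144$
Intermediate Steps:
$Q = 114433$
$\left(74540 - 829 \cdot 1^{2}\right) + Q = \left(74540 - 829 \cdot 1^{2}\right) + 114433 = \left(74540 - 829\right) + 114433 = 73711 + 114433 = 188144$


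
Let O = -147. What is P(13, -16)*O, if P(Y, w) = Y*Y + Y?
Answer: -26754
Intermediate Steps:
P(Y, w) = Y + Y² (P(Y, w) = Y² + Y = Y + Y²)
P(13, -16)*O = (13*(1 + 13))*(-147) = (13*14)*(-147) = 182*(-147) = -26754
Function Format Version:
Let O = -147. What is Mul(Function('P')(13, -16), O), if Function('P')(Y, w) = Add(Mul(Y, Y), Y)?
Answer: -26754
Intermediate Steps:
Function('P')(Y, w) = Add(Y, Pow(Y, 2)) (Function('P')(Y, w) = Add(Pow(Y, 2), Y) = Add(Y, Pow(Y, 2)))
Mul(Function('P')(13, -16), O) = Mul(Mul(13, Add(1, 13)), -147) = Mul(Mul(13, 14), -147) = Mul(182, -147) = -26754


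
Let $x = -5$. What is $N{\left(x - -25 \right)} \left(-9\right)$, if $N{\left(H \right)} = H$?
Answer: $-180$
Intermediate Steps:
$N{\left(x - -25 \right)} \left(-9\right) = \left(-5 - -25\right) \left(-9\right) = \left(-5 + 25\right) \left(-9\right) = 20 \left(-9\right) = -180$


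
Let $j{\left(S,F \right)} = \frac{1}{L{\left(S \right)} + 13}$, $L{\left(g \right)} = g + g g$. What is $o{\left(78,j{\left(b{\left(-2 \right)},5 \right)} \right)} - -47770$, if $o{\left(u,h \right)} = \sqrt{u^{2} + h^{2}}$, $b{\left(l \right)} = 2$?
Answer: $47770 + \frac{5 \sqrt{87853}}{19} \approx 47848.0$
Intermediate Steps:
$L{\left(g \right)} = g + g^{2}$
$j{\left(S,F \right)} = \frac{1}{13 + S \left(1 + S\right)}$ ($j{\left(S,F \right)} = \frac{1}{S \left(1 + S\right) + 13} = \frac{1}{13 + S \left(1 + S\right)}$)
$o{\left(u,h \right)} = \sqrt{h^{2} + u^{2}}$
$o{\left(78,j{\left(b{\left(-2 \right)},5 \right)} \right)} - -47770 = \sqrt{\left(\frac{1}{13 + 2 \left(1 + 2\right)}\right)^{2} + 78^{2}} - -47770 = \sqrt{\left(\frac{1}{13 + 2 \cdot 3}\right)^{2} + 6084} + 47770 = \sqrt{\left(\frac{1}{13 + 6}\right)^{2} + 6084} + 47770 = \sqrt{\left(\frac{1}{19}\right)^{2} + 6084} + 47770 = \sqrt{\frac{1}{361} + 6084} + 47770 = \sqrt{\frac{2196325}{361}} + 47770 = \frac{5 \sqrt{87853}}{19} + 47770 = 47770 + \frac{5 \sqrt{87853}}{19}$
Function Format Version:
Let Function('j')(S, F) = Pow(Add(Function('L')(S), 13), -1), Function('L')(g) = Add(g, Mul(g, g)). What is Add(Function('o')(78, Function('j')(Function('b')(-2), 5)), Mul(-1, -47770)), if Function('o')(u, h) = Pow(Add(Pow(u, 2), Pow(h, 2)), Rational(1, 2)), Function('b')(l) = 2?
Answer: Add(47770, Mul(Rational(5, 19), Pow(87853, Rational(1, 2)))) ≈ 47848.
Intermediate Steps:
Function('L')(g) = Add(g, Pow(g, 2))
Function('j')(S, F) = Pow(Add(13, Mul(S, Add(1, S))), -1) (Function('j')(S, F) = Pow(Add(Mul(S, Add(1, S)), 13), -1) = Pow(Add(13, Mul(S, Add(1, S))), -1))
Function('o')(u, h) = Pow(Add(Pow(h, 2), Pow(u, 2)), Rational(1, 2))
Add(Function('o')(78, Function('j')(Function('b')(-2), 5)), Mul(-1, -47770)) = Add(Pow(Add(Pow(Pow(Add(13, Mul(2, Add(1, 2))), -1), 2), Pow(78, 2)), Rational(1, 2)), Mul(-1, -47770)) = Add(Pow(Add(Pow(Pow(Add(13, Mul(2, 3)), -1), 2), 6084), Rational(1, 2)), 47770) = Add(Pow(Add(Pow(Pow(Add(13, 6), -1), 2), 6084), Rational(1, 2)), 47770) = Add(Pow(Add(Pow(Pow(19, -1), 2), 6084), Rational(1, 2)), 47770) = Add(Pow(Add(Pow(Rational(1, 19), 2), 6084), Rational(1, 2)), 47770) = Add(Pow(Add(Rational(1, 361), 6084), Rational(1, 2)), 47770) = Add(Pow(Rational(2196325, 361), Rational(1, 2)), 47770) = Add(Mul(Rational(5, 19), Pow(87853, Rational(1, 2))), 47770) = Add(47770, Mul(Rational(5, 19), Pow(87853, Rational(1, 2))))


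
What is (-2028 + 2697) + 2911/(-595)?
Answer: 395144/595 ≈ 664.11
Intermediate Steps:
(-2028 + 2697) + 2911/(-595) = 669 + 2911*(-1/595) = 669 - 2911/595 = 395144/595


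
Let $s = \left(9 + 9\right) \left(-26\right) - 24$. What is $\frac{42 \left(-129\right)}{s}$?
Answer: $\frac{903}{82} \approx 11.012$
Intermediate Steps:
$s = -492$ ($s = 18 \left(-26\right) - 24 = -468 - 24 = -492$)
$\frac{42 \left(-129\right)}{s} = \frac{42 \left(-129\right)}{-492} = \left(-5418\right) \left(- \frac{1}{492}\right) = \frac{903}{82}$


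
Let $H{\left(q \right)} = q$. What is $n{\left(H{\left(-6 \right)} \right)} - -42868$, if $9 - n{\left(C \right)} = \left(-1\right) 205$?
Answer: $43082$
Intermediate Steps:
$n{\left(C \right)} = 214$ ($n{\left(C \right)} = 9 - \left(-1\right) 205 = 9 - -205 = 9 + 205 = 214$)
$n{\left(H{\left(-6 \right)} \right)} - -42868 = 214 - -42868 = 214 + 42868 = 43082$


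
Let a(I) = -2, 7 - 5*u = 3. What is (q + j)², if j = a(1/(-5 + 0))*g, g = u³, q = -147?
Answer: 342361009/15625 ≈ 21911.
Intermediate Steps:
u = ⅘ (u = 7/5 - ⅕*3 = 7/5 - ⅗ = ⅘ ≈ 0.80000)
g = 64/125 (g = (⅘)³ = 64/125 ≈ 0.51200)
j = -128/125 (j = -2*64/125 = -128/125 ≈ -1.0240)
(q + j)² = (-147 - 128/125)² = (-18503/125)² = 342361009/15625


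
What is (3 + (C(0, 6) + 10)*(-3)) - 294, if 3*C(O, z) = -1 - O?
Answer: -320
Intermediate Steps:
C(O, z) = -⅓ - O/3 (C(O, z) = (-1 - O)/3 = -⅓ - O/3)
(3 + (C(0, 6) + 10)*(-3)) - 294 = (3 + ((-⅓ - ⅓*0) + 10)*(-3)) - 294 = (3 + ((-⅓ + 0) + 10)*(-3)) - 294 = (3 + (-⅓ + 10)*(-3)) - 294 = (3 + (29/3)*(-3)) - 294 = (3 - 29) - 294 = -26 - 294 = -320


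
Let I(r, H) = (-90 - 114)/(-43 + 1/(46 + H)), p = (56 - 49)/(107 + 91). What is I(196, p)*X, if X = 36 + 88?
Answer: 7437840/12637 ≈ 588.58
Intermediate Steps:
p = 7/198 ≈ 0.035354
X = 124
I(r, H) = -204/(-43 + 1/(46 + H))
I(196, p)*X = (204*(46 + 7/198)/(1977 + 43*(7/198)))*124 = (204*(9115/198)/(1977 + 301/198))*124 = (204*(9115/198)/(391747/198))*124 = (204*(198/391747)*(9115/198))*124 = (1859460/391747)*124 = 7437840/12637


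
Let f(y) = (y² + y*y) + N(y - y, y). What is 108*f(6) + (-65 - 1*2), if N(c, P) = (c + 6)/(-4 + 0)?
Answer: 7547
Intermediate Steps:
N(c, P) = -3/2 - c/4 (N(c, P) = (6 + c)/(-4) = (6 + c)*(-¼) = -3/2 - c/4)
f(y) = -3/2 + 2*y² (f(y) = (y² + y*y) + (-3/2 - (y - y)/4) = (y² + y²) + (-3/2 - ¼*0) = 2*y² + (-3/2 + 0) = 2*y² - 3/2 = -3/2 + 2*y²)
108*f(6) + (-65 - 1*2) = 108*(-3/2 + 2*6²) + (-65 - 1*2) = 108*(-3/2 + 2*36) + (-65 - 2) = 108*(-3/2 + 72) - 67 = 108*(141/2) - 67 = 7614 - 67 = 7547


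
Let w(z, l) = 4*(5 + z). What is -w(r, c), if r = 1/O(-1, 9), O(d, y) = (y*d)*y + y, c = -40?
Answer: -359/18 ≈ -19.944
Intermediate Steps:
O(d, y) = y + d*y² (O(d, y) = (d*y)*y + y = d*y² + y = y + d*y²)
r = -1/72 (r = 1/(9*(1 - 1*9)) = 1/(9*(1 - 9)) = 1/(9*(-8)) = 1/(-72) = -1/72 ≈ -0.013889)
w(z, l) = 20 + 4*z
-w(r, c) = -(20 + 4*(-1/72)) = -(20 - 1/18) = -1*359/18 = -359/18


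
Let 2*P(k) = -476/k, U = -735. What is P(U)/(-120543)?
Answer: -34/12657015 ≈ -2.6863e-6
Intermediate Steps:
P(k) = -238/k (P(k) = (-476/k)/2 = -238/k)
P(U)/(-120543) = -238/(-735)/(-120543) = -238*(-1/735)*(-1/120543) = (34/105)*(-1/120543) = -34/12657015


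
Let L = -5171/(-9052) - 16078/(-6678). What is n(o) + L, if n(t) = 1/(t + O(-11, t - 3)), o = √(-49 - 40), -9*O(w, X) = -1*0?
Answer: 90034997/30224628 - I*√89/89 ≈ 2.9789 - 0.106*I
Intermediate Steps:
O(w, X) = 0 (O(w, X) = -(-1)*0/9 = -⅑*0 = 0)
o = I*√89 (o = √(-89) = I*√89 ≈ 9.434*I)
n(t) = 1/t (n(t) = 1/(t + 0) = 1/t)
L = 90034997/30224628 (L = -5171*(-1/9052) - 16078*(-1/6678) = 5171/9052 + 8039/3339 = 90034997/30224628 ≈ 2.9789)
n(o) + L = 1/(I*√89) + 90034997/30224628 = -I*√89/89 + 90034997/30224628 = 90034997/30224628 - I*√89/89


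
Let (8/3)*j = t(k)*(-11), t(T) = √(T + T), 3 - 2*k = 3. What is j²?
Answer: 0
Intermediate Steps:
k = 0 (k = 3/2 - ½*3 = 3/2 - 3/2 = 0)
t(T) = √2*√T (t(T) = √(2*T) = √2*√T)
j = 0 (j = 3*((√2*√0)*(-11))/8 = 3*((√2*0)*(-11))/8 = 3*(0*(-11))/8 = (3/8)*0 = 0)
j² = 0² = 0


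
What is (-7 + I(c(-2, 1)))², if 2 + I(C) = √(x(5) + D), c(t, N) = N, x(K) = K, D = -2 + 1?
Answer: 49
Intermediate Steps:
D = -1
I(C) = 0 (I(C) = -2 + √(5 - 1) = -2 + √4 = -2 + 2 = 0)
(-7 + I(c(-2, 1)))² = (-7 + 0)² = (-7)² = 49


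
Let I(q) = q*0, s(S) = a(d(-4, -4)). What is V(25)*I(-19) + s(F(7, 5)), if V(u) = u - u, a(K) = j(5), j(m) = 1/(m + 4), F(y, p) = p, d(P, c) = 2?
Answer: ⅑ ≈ 0.11111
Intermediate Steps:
j(m) = 1/(4 + m)
a(K) = ⅑ (a(K) = 1/(4 + 5) = 1/9 = ⅑)
s(S) = ⅑
I(q) = 0
V(u) = 0
V(25)*I(-19) + s(F(7, 5)) = 0*0 + ⅑ = 0 + ⅑ = ⅑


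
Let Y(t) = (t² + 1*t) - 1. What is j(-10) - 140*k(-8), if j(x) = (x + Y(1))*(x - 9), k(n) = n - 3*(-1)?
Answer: 871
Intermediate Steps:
k(n) = 3 + n (k(n) = n + 3 = 3 + n)
Y(t) = -1 + t + t² (Y(t) = (t² + t) - 1 = (t + t²) - 1 = -1 + t + t²)
j(x) = (1 + x)*(-9 + x) (j(x) = (x + (-1 + 1 + 1²))*(x - 9) = (x + (-1 + 1 + 1))*(-9 + x) = (x + 1)*(-9 + x) = (1 + x)*(-9 + x))
j(-10) - 140*k(-8) = (-9 + (-10)² - 8*(-10)) - 140*(3 - 8) = (-9 + 100 + 80) - 140*(-5) = 171 + 700 = 871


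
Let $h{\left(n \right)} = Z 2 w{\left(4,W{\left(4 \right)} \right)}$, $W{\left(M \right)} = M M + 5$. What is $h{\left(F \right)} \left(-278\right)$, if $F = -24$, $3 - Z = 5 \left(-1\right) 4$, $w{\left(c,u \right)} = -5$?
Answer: $63940$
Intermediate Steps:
$W{\left(M \right)} = 5 + M^{2}$ ($W{\left(M \right)} = M^{2} + 5 = 5 + M^{2}$)
$Z = 23$ ($Z = 3 - 5 \left(-1\right) 4 = 3 - \left(-5\right) 4 = 3 - -20 = 3 + 20 = 23$)
$h{\left(n \right)} = -230$ ($h{\left(n \right)} = 23 \cdot 2 \left(-5\right) = 46 \left(-5\right) = -230$)
$h{\left(F \right)} \left(-278\right) = \left(-230\right) \left(-278\right) = 63940$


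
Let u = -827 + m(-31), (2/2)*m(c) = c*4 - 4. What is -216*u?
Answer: 206280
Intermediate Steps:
m(c) = -4 + 4*c (m(c) = c*4 - 4 = 4*c - 4 = -4 + 4*c)
u = -955 (u = -827 + (-4 + 4*(-31)) = -827 + (-4 - 124) = -827 - 128 = -955)
-216*u = -216*(-955) = 206280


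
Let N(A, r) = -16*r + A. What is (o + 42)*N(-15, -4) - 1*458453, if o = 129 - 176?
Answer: -458698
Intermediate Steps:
N(A, r) = A - 16*r
o = -47
(o + 42)*N(-15, -4) - 1*458453 = (-47 + 42)*(-15 - 16*(-4)) - 1*458453 = -5*(-15 + 64) - 458453 = -5*49 - 458453 = -245 - 458453 = -458698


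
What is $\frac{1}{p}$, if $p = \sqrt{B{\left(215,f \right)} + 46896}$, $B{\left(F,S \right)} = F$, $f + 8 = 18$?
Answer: $\frac{\sqrt{47111}}{47111} \approx 0.0046072$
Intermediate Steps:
$f = 10$ ($f = -8 + 18 = 10$)
$p = \sqrt{47111}$ ($p = \sqrt{215 + 46896} = \sqrt{47111} \approx 217.05$)
$\frac{1}{p} = \frac{1}{\sqrt{47111}} = \frac{\sqrt{47111}}{47111}$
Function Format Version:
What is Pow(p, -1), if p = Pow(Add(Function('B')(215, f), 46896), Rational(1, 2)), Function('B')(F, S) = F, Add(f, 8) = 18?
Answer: Mul(Rational(1, 47111), Pow(47111, Rational(1, 2))) ≈ 0.0046072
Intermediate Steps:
f = 10 (f = Add(-8, 18) = 10)
p = Pow(47111, Rational(1, 2)) (p = Pow(Add(215, 46896), Rational(1, 2)) = Pow(47111, Rational(1, 2)) ≈ 217.05)
Pow(p, -1) = Pow(Pow(47111, Rational(1, 2)), -1) = Mul(Rational(1, 47111), Pow(47111, Rational(1, 2)))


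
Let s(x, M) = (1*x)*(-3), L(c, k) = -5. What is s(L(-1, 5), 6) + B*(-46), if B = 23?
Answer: -1043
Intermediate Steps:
s(x, M) = -3*x (s(x, M) = x*(-3) = -3*x)
s(L(-1, 5), 6) + B*(-46) = -3*(-5) + 23*(-46) = 15 - 1058 = -1043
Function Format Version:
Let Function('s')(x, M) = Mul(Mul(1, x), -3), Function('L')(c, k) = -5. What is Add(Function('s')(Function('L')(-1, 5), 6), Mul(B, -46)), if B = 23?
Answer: -1043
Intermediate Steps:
Function('s')(x, M) = Mul(-3, x) (Function('s')(x, M) = Mul(x, -3) = Mul(-3, x))
Add(Function('s')(Function('L')(-1, 5), 6), Mul(B, -46)) = Add(Mul(-3, -5), Mul(23, -46)) = Add(15, -1058) = -1043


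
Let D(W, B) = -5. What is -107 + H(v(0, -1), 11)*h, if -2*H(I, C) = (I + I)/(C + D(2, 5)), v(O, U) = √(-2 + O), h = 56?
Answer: -107 - 28*I*√2/3 ≈ -107.0 - 13.199*I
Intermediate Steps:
H(I, C) = -I/(-5 + C) (H(I, C) = -(I + I)/(2*(C - 5)) = -2*I/(2*(-5 + C)) = -I/(-5 + C))
-107 + H(v(0, -1), 11)*h = -107 - √(-2 + 0)/(-5 + 11)*56 = -107 - 1*√(-2)/6*56 = -107 - 1*I*√2*⅙*56 = -107 - I*√2/6*56 = -107 - 28*I*√2/3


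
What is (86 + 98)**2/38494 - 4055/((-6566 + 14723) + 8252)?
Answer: 199724967/315824023 ≈ 0.63239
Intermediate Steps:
(86 + 98)**2/38494 - 4055/((-6566 + 14723) + 8252) = 184**2*(1/38494) - 4055/(8157 + 8252) = 33856*(1/38494) - 4055/16409 = 16928/19247 - 4055*1/16409 = 16928/19247 - 4055/16409 = 199724967/315824023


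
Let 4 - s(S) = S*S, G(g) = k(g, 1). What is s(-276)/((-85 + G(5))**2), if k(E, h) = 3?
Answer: -19043/1681 ≈ -11.328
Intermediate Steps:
G(g) = 3
s(S) = 4 - S**2 (s(S) = 4 - S*S = 4 - S**2)
s(-276)/((-85 + G(5))**2) = (4 - 1*(-276)**2)/((-85 + 3)**2) = (4 - 1*76176)/((-82)**2) = (4 - 76176)/6724 = -76172*1/6724 = -19043/1681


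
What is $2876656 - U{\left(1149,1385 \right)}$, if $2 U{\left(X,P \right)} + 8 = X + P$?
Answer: $2875393$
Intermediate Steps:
$U{\left(X,P \right)} = -4 + \frac{P}{2} + \frac{X}{2}$ ($U{\left(X,P \right)} = -4 + \frac{X + P}{2} = -4 + \frac{P + X}{2} = -4 + \left(\frac{P}{2} + \frac{X}{2}\right) = -4 + \frac{P}{2} + \frac{X}{2}$)
$2876656 - U{\left(1149,1385 \right)} = 2876656 - \left(-4 + \frac{1}{2} \cdot 1385 + \frac{1}{2} \cdot 1149\right) = 2876656 - \left(-4 + \frac{1385}{2} + \frac{1149}{2}\right) = 2876656 - 1263 = 2875393$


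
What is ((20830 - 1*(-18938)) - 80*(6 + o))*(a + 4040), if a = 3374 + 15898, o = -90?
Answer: 1083728256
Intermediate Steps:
a = 19272
((20830 - 1*(-18938)) - 80*(6 + o))*(a + 4040) = ((20830 - 1*(-18938)) - 80*(6 - 90))*(19272 + 4040) = ((20830 + 18938) - 80*(-84))*23312 = (39768 + 6720)*23312 = 46488*23312 = 1083728256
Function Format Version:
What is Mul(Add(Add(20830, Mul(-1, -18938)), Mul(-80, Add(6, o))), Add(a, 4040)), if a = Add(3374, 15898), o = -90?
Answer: 1083728256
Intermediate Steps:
a = 19272
Mul(Add(Add(20830, Mul(-1, -18938)), Mul(-80, Add(6, o))), Add(a, 4040)) = Mul(Add(Add(20830, Mul(-1, -18938)), Mul(-80, Add(6, -90))), Add(19272, 4040)) = Mul(Add(Add(20830, 18938), Mul(-80, -84)), 23312) = Mul(Add(39768, 6720), 23312) = Mul(46488, 23312) = 1083728256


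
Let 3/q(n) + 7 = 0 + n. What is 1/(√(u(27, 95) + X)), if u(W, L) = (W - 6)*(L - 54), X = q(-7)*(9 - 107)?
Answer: √2/42 ≈ 0.033672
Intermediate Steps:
q(n) = 3/(-7 + n) (q(n) = 3/(-7 + (0 + n)) = 3/(-7 + n))
X = 21 (X = (3/(-7 - 7))*(9 - 107) = (3/(-14))*(-98) = (3*(-1/14))*(-98) = -3/14*(-98) = 21)
u(W, L) = (-54 + L)*(-6 + W) (u(W, L) = (-6 + W)*(-54 + L) = (-54 + L)*(-6 + W))
1/(√(u(27, 95) + X)) = 1/(√((324 - 54*27 - 6*95 + 95*27) + 21)) = 1/(√((324 - 1458 - 570 + 2565) + 21)) = 1/(√(861 + 21)) = 1/(√882) = 1/(21*√2) = √2/42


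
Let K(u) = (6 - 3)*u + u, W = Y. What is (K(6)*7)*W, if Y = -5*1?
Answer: -840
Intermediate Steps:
Y = -5
W = -5
K(u) = 4*u (K(u) = 3*u + u = 4*u)
(K(6)*7)*W = ((4*6)*7)*(-5) = (24*7)*(-5) = 168*(-5) = -840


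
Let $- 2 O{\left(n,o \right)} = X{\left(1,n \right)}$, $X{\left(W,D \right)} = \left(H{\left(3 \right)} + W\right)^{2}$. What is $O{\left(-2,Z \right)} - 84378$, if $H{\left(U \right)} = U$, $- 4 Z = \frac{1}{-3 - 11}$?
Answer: $-84386$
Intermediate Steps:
$Z = \frac{1}{56}$ ($Z = - \frac{1}{4 \left(-3 - 11\right)} = - \frac{1}{4 \left(-14\right)} = \left(- \frac{1}{4}\right) \left(- \frac{1}{14}\right) = \frac{1}{56} \approx 0.017857$)
$X{\left(W,D \right)} = \left(3 + W\right)^{2}$
$O{\left(n,o \right)} = -8$ ($O{\left(n,o \right)} = - \frac{\left(3 + 1\right)^{2}}{2} = - \frac{4^{2}}{2} = \left(- \frac{1}{2}\right) 16 = -8$)
$O{\left(-2,Z \right)} - 84378 = -8 - 84378 = -84386$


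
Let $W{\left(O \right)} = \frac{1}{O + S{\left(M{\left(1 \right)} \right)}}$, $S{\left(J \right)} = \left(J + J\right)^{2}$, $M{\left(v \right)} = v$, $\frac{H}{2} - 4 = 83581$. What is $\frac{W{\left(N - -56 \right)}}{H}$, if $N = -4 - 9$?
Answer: $\frac{1}{7856990} \approx 1.2728 \cdot 10^{-7}$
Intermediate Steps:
$H = 167170$ ($H = 8 + 2 \cdot 83581 = 8 + 167162 = 167170$)
$S{\left(J \right)} = 4 J^{2}$ ($S{\left(J \right)} = \left(2 J\right)^{2} = 4 J^{2}$)
$N = -13$ ($N = -4 - 9 = -13$)
$W{\left(O \right)} = \frac{1}{4 + O}$ ($W{\left(O \right)} = \frac{1}{O + 4 \cdot 1^{2}} = \frac{1}{O + 4 \cdot 1} = \frac{1}{O + 4} = \frac{1}{4 + O}$)
$\frac{W{\left(N - -56 \right)}}{H} = \frac{1}{\left(4 - -43\right) 167170} = \frac{1}{4 + \left(-13 + 56\right)} \frac{1}{167170} = \frac{1}{4 + 43} \cdot \frac{1}{167170} = \frac{1}{47} \cdot \frac{1}{167170} = \frac{1}{7856990}$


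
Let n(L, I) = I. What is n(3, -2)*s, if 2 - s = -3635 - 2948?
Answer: -13170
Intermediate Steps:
s = 6585 (s = 2 - (-3635 - 2948) = 2 - 1*(-6583) = 2 + 6583 = 6585)
n(3, -2)*s = -2*6585 = -13170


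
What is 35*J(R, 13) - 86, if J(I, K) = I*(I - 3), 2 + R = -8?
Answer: 4464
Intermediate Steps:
R = -10 (R = -2 - 8 = -10)
J(I, K) = I*(-3 + I)
35*J(R, 13) - 86 = 35*(-10*(-3 - 10)) - 86 = 35*(-10*(-13)) - 86 = 35*130 - 86 = 4550 - 86 = 4464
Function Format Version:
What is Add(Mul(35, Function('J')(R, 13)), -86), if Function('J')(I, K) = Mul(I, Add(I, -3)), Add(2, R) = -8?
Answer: 4464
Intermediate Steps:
R = -10 (R = Add(-2, -8) = -10)
Function('J')(I, K) = Mul(I, Add(-3, I))
Add(Mul(35, Function('J')(R, 13)), -86) = Add(Mul(35, Mul(-10, Add(-3, -10))), -86) = Add(Mul(35, Mul(-10, -13)), -86) = Add(Mul(35, 130), -86) = Add(4550, -86) = 4464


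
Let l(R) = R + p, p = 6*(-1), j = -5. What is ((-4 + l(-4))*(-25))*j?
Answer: -1750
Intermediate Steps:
p = -6
l(R) = -6 + R (l(R) = R - 6 = -6 + R)
((-4 + l(-4))*(-25))*j = ((-4 + (-6 - 4))*(-25))*(-5) = ((-4 - 10)*(-25))*(-5) = -14*(-25)*(-5) = 350*(-5) = -1750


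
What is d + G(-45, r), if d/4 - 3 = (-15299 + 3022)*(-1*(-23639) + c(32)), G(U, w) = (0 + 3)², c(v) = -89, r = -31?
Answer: -1156493379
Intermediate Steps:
G(U, w) = 9 (G(U, w) = 3² = 9)
d = -1156493388 (d = 12 + 4*((-15299 + 3022)*(-1*(-23639) - 89)) = 12 + 4*(-12277*(23639 - 89)) = 12 + 4*(-12277*23550) = 12 + 4*(-289123350) = 12 - 1156493400 = -1156493388)
d + G(-45, r) = -1156493388 + 9 = -1156493379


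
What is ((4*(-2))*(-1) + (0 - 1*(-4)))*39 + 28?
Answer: 496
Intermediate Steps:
((4*(-2))*(-1) + (0 - 1*(-4)))*39 + 28 = (-8*(-1) + (0 + 4))*39 + 28 = (8 + 4)*39 + 28 = 12*39 + 28 = 468 + 28 = 496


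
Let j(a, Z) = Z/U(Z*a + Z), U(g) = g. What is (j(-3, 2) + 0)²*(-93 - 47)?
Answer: -35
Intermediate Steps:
j(a, Z) = Z/(Z + Z*a) (j(a, Z) = Z/(Z*a + Z) = Z/(Z + Z*a))
(j(-3, 2) + 0)²*(-93 - 47) = (1/(1 - 3) + 0)²*(-93 - 47) = (1/(-2) + 0)²*(-140) = (-½ + 0)²*(-140) = (-½)²*(-140) = (¼)*(-140) = -35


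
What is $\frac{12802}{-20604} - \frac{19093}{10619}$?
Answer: $- \frac{264668305}{109396938} \approx -2.4193$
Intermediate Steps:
$\frac{12802}{-20604} - \frac{19093}{10619} = 12802 \left(- \frac{1}{20604}\right) - \frac{19093}{10619} = - \frac{6401}{10302} - \frac{19093}{10619} = - \frac{264668305}{109396938}$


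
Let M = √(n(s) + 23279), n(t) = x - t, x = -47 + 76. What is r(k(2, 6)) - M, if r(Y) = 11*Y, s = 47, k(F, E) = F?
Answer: 22 - √23261 ≈ -130.52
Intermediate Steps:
x = 29
n(t) = 29 - t
M = √23261 (M = √((29 - 1*47) + 23279) = √((29 - 47) + 23279) = √(-18 + 23279) = √23261 ≈ 152.52)
r(k(2, 6)) - M = 11*2 - √23261 = 22 - √23261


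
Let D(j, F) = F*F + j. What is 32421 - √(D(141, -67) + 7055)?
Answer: 32421 - √11685 ≈ 32313.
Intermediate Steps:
D(j, F) = j + F² (D(j, F) = F² + j = j + F²)
32421 - √(D(141, -67) + 7055) = 32421 - √((141 + (-67)²) + 7055) = 32421 - √((141 + 4489) + 7055) = 32421 - √(4630 + 7055) = 32421 - √11685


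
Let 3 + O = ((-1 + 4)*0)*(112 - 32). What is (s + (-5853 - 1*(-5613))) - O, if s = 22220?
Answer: 21983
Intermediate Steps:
O = -3 (O = -3 + ((-1 + 4)*0)*(112 - 32) = -3 + (3*0)*80 = -3 + 0*80 = -3 + 0 = -3)
(s + (-5853 - 1*(-5613))) - O = (22220 + (-5853 - 1*(-5613))) - 1*(-3) = (22220 + (-5853 + 5613)) + 3 = (22220 - 240) + 3 = 21980 + 3 = 21983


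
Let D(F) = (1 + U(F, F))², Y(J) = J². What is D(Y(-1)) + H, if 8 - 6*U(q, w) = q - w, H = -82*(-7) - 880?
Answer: -2705/9 ≈ -300.56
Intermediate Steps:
H = -306 (H = 574 - 880 = -306)
U(q, w) = 4/3 - q/6 + w/6 (U(q, w) = 4/3 - (q - w)/6 = 4/3 + (-q/6 + w/6) = 4/3 - q/6 + w/6)
D(F) = 49/9 (D(F) = (1 + (4/3 - F/6 + F/6))² = (1 + 4/3)² = (7/3)² = 49/9)
D(Y(-1)) + H = 49/9 - 306 = -2705/9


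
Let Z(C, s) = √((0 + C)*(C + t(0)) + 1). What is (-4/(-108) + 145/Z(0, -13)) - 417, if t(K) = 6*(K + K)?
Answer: -7343/27 ≈ -271.96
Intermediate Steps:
t(K) = 12*K (t(K) = 6*(2*K) = 12*K)
Z(C, s) = √(1 + C²) (Z(C, s) = √((0 + C)*(C + 12*0) + 1) = √(C*(C + 0) + 1) = √(C*C + 1) = √(C² + 1) = √(1 + C²))
(-4/(-108) + 145/Z(0, -13)) - 417 = (-4/(-108) + 145/(√(1 + 0²))) - 417 = (-4*(-1/108) + 145/(√(1 + 0))) - 417 = (1/27 + 145/(√1)) - 417 = (1/27 + 145/1) - 417 = (1/27 + 145*1) - 417 = (1/27 + 145) - 417 = 3916/27 - 417 = -7343/27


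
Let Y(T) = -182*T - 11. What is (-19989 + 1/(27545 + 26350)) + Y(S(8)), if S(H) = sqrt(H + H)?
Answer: -1117135559/53895 ≈ -20728.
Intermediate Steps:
S(H) = sqrt(2)*sqrt(H) (S(H) = sqrt(2*H) = sqrt(2)*sqrt(H))
Y(T) = -11 - 182*T
(-19989 + 1/(27545 + 26350)) + Y(S(8)) = (-19989 + 1/(27545 + 26350)) + (-11 - 182*sqrt(2)*sqrt(8)) = (-19989 + 1/53895) + (-11 - 182*sqrt(2)*2*sqrt(2)) = (-19989 + 1/53895) + (-11 - 182*4) = -1077307154/53895 + (-11 - 728) = -1077307154/53895 - 739 = -1117135559/53895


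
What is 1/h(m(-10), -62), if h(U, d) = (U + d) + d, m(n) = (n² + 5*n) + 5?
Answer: -1/69 ≈ -0.014493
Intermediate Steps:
m(n) = 5 + n² + 5*n
h(U, d) = U + 2*d
1/h(m(-10), -62) = 1/((5 + (-10)² + 5*(-10)) + 2*(-62)) = 1/((5 + 100 - 50) - 124) = 1/(55 - 124) = 1/(-69) = -1/69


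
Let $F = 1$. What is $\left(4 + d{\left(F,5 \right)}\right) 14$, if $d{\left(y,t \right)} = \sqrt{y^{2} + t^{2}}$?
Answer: $56 + 14 \sqrt{26} \approx 127.39$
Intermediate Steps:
$d{\left(y,t \right)} = \sqrt{t^{2} + y^{2}}$
$\left(4 + d{\left(F,5 \right)}\right) 14 = \left(4 + \sqrt{5^{2} + 1^{2}}\right) 14 = \left(4 + \sqrt{25 + 1}\right) 14 = \left(4 + \sqrt{26}\right) 14 = 56 + 14 \sqrt{26}$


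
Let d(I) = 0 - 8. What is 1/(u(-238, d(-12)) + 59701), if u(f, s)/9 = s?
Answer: 1/59629 ≈ 1.6770e-5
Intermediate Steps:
d(I) = -8
u(f, s) = 9*s
1/(u(-238, d(-12)) + 59701) = 1/(9*(-8) + 59701) = 1/(-72 + 59701) = 1/59629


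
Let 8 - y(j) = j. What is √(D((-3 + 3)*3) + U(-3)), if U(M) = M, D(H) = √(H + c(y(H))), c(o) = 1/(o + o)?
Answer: I*√11/2 ≈ 1.6583*I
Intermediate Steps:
y(j) = 8 - j
c(o) = 1/(2*o)
D(H) = √(H + 1/(2*(8 - H)))
√(D((-3 + 3)*3) + U(-3)) = √(√2*√(-1/(-8 + (-3 + 3)*3) + 2*((-3 + 3)*3))/2 - 3) = √(√2*√(-1/(-8 + 0*3) + 2*(0*3))/2 - 3) = √(√2*√(-1/(-8 + 0) + 2*0)/2 - 3) = √(√2*√(-1/(-8) + 0)/2 - 3) = √(√2*√(-1*(-⅛) + 0)/2 - 3) = √(√2*√(⅛ + 0)/2 - 3) = √(√2*√(⅛)/2 - 3) = √(√2*(√2/4)/2 - 3) = √(¼ - 3) = √(-11/4) = I*√11/2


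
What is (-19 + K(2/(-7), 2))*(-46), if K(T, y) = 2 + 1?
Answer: 736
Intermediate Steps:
K(T, y) = 3
(-19 + K(2/(-7), 2))*(-46) = (-19 + 3)*(-46) = -16*(-46) = 736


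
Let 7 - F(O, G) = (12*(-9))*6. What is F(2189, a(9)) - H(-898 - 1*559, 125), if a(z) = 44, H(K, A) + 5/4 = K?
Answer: 8453/4 ≈ 2113.3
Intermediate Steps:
H(K, A) = -5/4 + K
F(O, G) = 655 (F(O, G) = 7 - 12*(-9)*6 = 7 - (-108)*6 = 7 - 1*(-648) = 7 + 648 = 655)
F(2189, a(9)) - H(-898 - 1*559, 125) = 655 - (-5/4 + (-898 - 1*559)) = 655 - (-5/4 + (-898 - 559)) = 655 - (-5/4 - 1457) = 655 - 1*(-5833/4) = 655 + 5833/4 = 8453/4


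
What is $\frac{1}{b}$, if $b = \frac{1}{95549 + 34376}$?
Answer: $129925$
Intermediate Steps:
$b = \frac{1}{129925} \approx 7.6967 \cdot 10^{-6}$
$\frac{1}{b} = \frac{1}{\frac{1}{129925}} = 129925$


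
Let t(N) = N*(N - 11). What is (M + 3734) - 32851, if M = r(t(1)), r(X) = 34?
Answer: -29083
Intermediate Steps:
t(N) = N*(-11 + N)
M = 34
(M + 3734) - 32851 = (34 + 3734) - 32851 = 3768 - 32851 = -29083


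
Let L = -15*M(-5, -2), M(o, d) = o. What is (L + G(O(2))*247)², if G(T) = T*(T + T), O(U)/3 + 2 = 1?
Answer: 20439441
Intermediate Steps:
O(U) = -3 (O(U) = -6 + 3*1 = -6 + 3 = -3)
G(T) = 2*T² (G(T) = T*(2*T) = 2*T²)
L = 75 (L = -15*(-5) = 75)
(L + G(O(2))*247)² = (75 + (2*(-3)²)*247)² = (75 + (2*9)*247)² = (75 + 18*247)² = (75 + 4446)² = 4521² = 20439441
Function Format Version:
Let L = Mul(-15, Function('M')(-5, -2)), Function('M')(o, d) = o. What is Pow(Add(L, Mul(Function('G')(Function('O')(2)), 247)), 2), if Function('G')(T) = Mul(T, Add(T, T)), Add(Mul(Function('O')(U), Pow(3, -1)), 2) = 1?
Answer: 20439441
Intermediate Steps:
Function('O')(U) = -3 (Function('O')(U) = Add(-6, Mul(3, 1)) = Add(-6, 3) = -3)
Function('G')(T) = Mul(2, Pow(T, 2)) (Function('G')(T) = Mul(T, Mul(2, T)) = Mul(2, Pow(T, 2)))
L = 75 (L = Mul(-15, -5) = 75)
Pow(Add(L, Mul(Function('G')(Function('O')(2)), 247)), 2) = Pow(Add(75, Mul(Mul(2, Pow(-3, 2)), 247)), 2) = Pow(Add(75, Mul(Mul(2, 9), 247)), 2) = Pow(Add(75, Mul(18, 247)), 2) = Pow(Add(75, 4446), 2) = Pow(4521, 2) = 20439441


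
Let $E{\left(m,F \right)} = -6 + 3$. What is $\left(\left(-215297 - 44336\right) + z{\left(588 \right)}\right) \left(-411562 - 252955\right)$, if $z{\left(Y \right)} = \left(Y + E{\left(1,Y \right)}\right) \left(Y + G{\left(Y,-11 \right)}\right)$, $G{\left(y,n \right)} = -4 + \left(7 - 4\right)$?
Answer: $-55661272954$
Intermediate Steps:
$E{\left(m,F \right)} = -3$
$G{\left(y,n \right)} = -1$ ($G{\left(y,n \right)} = -4 + 3 = -1$)
$z{\left(Y \right)} = \left(-1 + Y\right) \left(-3 + Y\right)$ ($z{\left(Y \right)} = \left(Y - 3\right) \left(Y - 1\right) = \left(-3 + Y\right) \left(-1 + Y\right) = \left(-1 + Y\right) \left(-3 + Y\right)$)
$\left(\left(-215297 - 44336\right) + z{\left(588 \right)}\right) \left(-411562 - 252955\right) = \left(\left(-215297 - 44336\right) + \left(3 + 588^{2} - 2352\right)\right) \left(-411562 - 252955\right) = \left(-259633 + \left(3 + 345744 - 2352\right)\right) \left(-664517\right) = \left(-259633 + 343395\right) \left(-664517\right) = 83762 \left(-664517\right) = -55661272954$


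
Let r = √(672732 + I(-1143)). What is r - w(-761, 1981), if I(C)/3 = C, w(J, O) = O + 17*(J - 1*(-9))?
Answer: 10803 + 9*√8263 ≈ 11621.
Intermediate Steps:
w(J, O) = 153 + O + 17*J (w(J, O) = O + 17*(J + 9) = O + 17*(9 + J) = O + (153 + 17*J) = 153 + O + 17*J)
I(C) = 3*C
r = 9*√8263 (r = √(672732 + 3*(-1143)) = √(672732 - 3429) = √669303 = 9*√8263 ≈ 818.11)
r - w(-761, 1981) = 9*√8263 - (153 + 1981 + 17*(-761)) = 9*√8263 - (153 + 1981 - 12937) = 9*√8263 - 1*(-10803) = 9*√8263 + 10803 = 10803 + 9*√8263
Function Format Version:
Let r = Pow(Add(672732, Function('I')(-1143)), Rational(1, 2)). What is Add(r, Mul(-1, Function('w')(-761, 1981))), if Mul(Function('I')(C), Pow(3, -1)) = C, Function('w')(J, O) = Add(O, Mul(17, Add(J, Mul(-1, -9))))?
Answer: Add(10803, Mul(9, Pow(8263, Rational(1, 2)))) ≈ 11621.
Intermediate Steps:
Function('w')(J, O) = Add(153, O, Mul(17, J)) (Function('w')(J, O) = Add(O, Mul(17, Add(J, 9))) = Add(O, Mul(17, Add(9, J))) = Add(O, Add(153, Mul(17, J))) = Add(153, O, Mul(17, J)))
Function('I')(C) = Mul(3, C)
r = Mul(9, Pow(8263, Rational(1, 2))) (r = Pow(Add(672732, Mul(3, -1143)), Rational(1, 2)) = Pow(Add(672732, -3429), Rational(1, 2)) = Pow(669303, Rational(1, 2)) = Mul(9, Pow(8263, Rational(1, 2))) ≈ 818.11)
Add(r, Mul(-1, Function('w')(-761, 1981))) = Add(Mul(9, Pow(8263, Rational(1, 2))), Mul(-1, Add(153, 1981, Mul(17, -761)))) = Add(Mul(9, Pow(8263, Rational(1, 2))), Mul(-1, Add(153, 1981, -12937))) = Add(Mul(9, Pow(8263, Rational(1, 2))), Mul(-1, -10803)) = Add(Mul(9, Pow(8263, Rational(1, 2))), 10803) = Add(10803, Mul(9, Pow(8263, Rational(1, 2))))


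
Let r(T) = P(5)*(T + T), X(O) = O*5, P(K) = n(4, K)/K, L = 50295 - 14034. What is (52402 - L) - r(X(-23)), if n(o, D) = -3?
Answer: 16003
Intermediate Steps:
L = 36261
P(K) = -3/K
X(O) = 5*O
r(T) = -6*T/5 (r(T) = (-3/5)*(T + T) = (-3*⅕)*(2*T) = -6*T/5)
(52402 - L) - r(X(-23)) = (52402 - 1*36261) - (-6)*5*(-23)/5 = (52402 - 36261) - (-6)*(-115)/5 = 16141 - 1*138 = 16141 - 138 = 16003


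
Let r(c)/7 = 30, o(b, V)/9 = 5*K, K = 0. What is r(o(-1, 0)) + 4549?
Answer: 4759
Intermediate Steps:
o(b, V) = 0 (o(b, V) = 9*(5*0) = 9*0 = 0)
r(c) = 210 (r(c) = 7*30 = 210)
r(o(-1, 0)) + 4549 = 210 + 4549 = 4759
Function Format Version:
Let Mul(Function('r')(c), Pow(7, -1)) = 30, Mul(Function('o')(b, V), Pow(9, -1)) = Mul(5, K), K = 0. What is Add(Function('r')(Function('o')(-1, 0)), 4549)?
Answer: 4759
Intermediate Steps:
Function('o')(b, V) = 0 (Function('o')(b, V) = Mul(9, Mul(5, 0)) = Mul(9, 0) = 0)
Function('r')(c) = 210 (Function('r')(c) = Mul(7, 30) = 210)
Add(Function('r')(Function('o')(-1, 0)), 4549) = Add(210, 4549) = 4759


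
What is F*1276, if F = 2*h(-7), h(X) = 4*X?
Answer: -71456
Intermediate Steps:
F = -56 (F = 2*(4*(-7)) = 2*(-28) = -56)
F*1276 = -56*1276 = -71456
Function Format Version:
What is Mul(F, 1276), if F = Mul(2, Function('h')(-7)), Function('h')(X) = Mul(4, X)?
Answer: -71456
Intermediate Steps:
F = -56 (F = Mul(2, Mul(4, -7)) = Mul(2, -28) = -56)
Mul(F, 1276) = Mul(-56, 1276) = -71456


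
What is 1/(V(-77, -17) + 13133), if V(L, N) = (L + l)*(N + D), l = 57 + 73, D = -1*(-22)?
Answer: 1/13398 ≈ 7.4638e-5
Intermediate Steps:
D = 22
l = 130
V(L, N) = (22 + N)*(130 + L) (V(L, N) = (L + 130)*(N + 22) = (130 + L)*(22 + N) = (22 + N)*(130 + L))
1/(V(-77, -17) + 13133) = 1/((2860 + 22*(-77) + 130*(-17) - 77*(-17)) + 13133) = 1/((2860 - 1694 - 2210 + 1309) + 13133) = 1/(265 + 13133) = 1/13398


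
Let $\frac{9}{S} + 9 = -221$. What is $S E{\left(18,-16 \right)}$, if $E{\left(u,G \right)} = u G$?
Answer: $\frac{1296}{115} \approx 11.27$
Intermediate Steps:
$S = - \frac{9}{230}$ ($S = \frac{9}{-9 - 221} = \frac{9}{-230} = 9 \left(- \frac{1}{230}\right) = - \frac{9}{230} \approx -0.03913$)
$E{\left(u,G \right)} = G u$
$S E{\left(18,-16 \right)} = - \frac{9 \left(\left(-16\right) 18\right)}{230} = \left(- \frac{9}{230}\right) \left(-288\right) = \frac{1296}{115}$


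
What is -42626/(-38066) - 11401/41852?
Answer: 674996443/796569116 ≈ 0.84738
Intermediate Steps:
-42626/(-38066) - 11401/41852 = -42626*(-1/38066) - 11401*1/41852 = 21313/19033 - 11401/41852 = 674996443/796569116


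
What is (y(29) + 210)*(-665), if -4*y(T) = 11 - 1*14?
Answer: -560595/4 ≈ -1.4015e+5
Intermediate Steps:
y(T) = ¾ (y(T) = -(11 - 1*14)/4 = -(11 - 14)/4 = -¼*(-3) = ¾)
(y(29) + 210)*(-665) = (¾ + 210)*(-665) = (843/4)*(-665) = -560595/4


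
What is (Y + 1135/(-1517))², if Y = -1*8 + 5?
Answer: 32330596/2301289 ≈ 14.049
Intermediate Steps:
Y = -3 (Y = -8 + 5 = -3)
(Y + 1135/(-1517))² = (-3 + 1135/(-1517))² = (-3 + 1135*(-1/1517))² = (-3 - 1135/1517)² = (-5686/1517)² = 32330596/2301289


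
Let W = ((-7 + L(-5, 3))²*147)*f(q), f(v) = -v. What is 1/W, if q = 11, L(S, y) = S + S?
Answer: -1/467313 ≈ -2.1399e-6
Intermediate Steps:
L(S, y) = 2*S
W = -467313 (W = ((-7 + 2*(-5))²*147)*(-1*11) = ((-7 - 10)²*147)*(-11) = ((-17)²*147)*(-11) = (289*147)*(-11) = 42483*(-11) = -467313)
1/W = 1/(-467313) = -1/467313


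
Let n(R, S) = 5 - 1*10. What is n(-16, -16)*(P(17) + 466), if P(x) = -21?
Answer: -2225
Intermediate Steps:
n(R, S) = -5 (n(R, S) = 5 - 10 = -5)
n(-16, -16)*(P(17) + 466) = -5*(-21 + 466) = -5*445 = -2225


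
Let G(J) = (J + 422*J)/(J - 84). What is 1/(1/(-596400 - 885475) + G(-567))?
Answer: 45938125/16924494344 ≈ 0.0027143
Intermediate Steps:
G(J) = 423*J/(-84 + J) (G(J) = (423*J)/(-84 + J) = 423*J/(-84 + J))
1/(1/(-596400 - 885475) + G(-567)) = 1/(1/(-596400 - 885475) + 423*(-567)/(-84 - 567)) = 1/(1/(-1481875) + 423*(-567)/(-651)) = 1/(-1/1481875 + 423*(-567)*(-1/651)) = 1/(-1/1481875 + 11421/31) = 1/(16924494344/45938125) = 45938125/16924494344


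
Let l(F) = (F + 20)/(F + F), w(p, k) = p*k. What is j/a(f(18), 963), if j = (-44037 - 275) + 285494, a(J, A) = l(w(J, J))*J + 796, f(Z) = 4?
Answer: 482364/1601 ≈ 301.29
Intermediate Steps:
w(p, k) = k*p
l(F) = (20 + F)/(2*F) (l(F) = (20 + F)/((2*F)) = (20 + F)*(1/(2*F)) = (20 + F)/(2*F))
a(J, A) = 796 + (20 + J²)/(2*J) (a(J, A) = ((20 + J*J)/(2*((J*J))))*J + 796 = ((20 + J²)/(2*(J²)))*J + 796 = ((20 + J²)/(2*J²))*J + 796 = (20 + J²)/(2*J) + 796 = 796 + (20 + J²)/(2*J))
j = 241182 (j = -44312 + 285494 = 241182)
j/a(f(18), 963) = 241182/(796 + (½)*4 + 10/4) = 241182/(796 + 2 + 10*(¼)) = 241182/(796 + 2 + 5/2) = 241182/(1601/2) = 241182*(2/1601) = 482364/1601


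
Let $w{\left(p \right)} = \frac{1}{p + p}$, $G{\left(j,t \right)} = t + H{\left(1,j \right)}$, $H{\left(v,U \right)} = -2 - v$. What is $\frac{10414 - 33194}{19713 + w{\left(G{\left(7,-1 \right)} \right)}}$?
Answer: $- \frac{182240}{157703} \approx -1.1556$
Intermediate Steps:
$G{\left(j,t \right)} = -3 + t$ ($G{\left(j,t \right)} = t - 3 = -3 + t$)
$w{\left(p \right)} = \frac{1}{2 p}$
$\frac{10414 - 33194}{19713 + w{\left(G{\left(7,-1 \right)} \right)}} = \frac{10414 - 33194}{19713 + \frac{1}{2 \left(-3 - 1\right)}} = - \frac{22780}{19713 + \frac{1}{2 \left(-4\right)}} = - \frac{22780}{19713 + \frac{1}{2} \left(- \frac{1}{4}\right)} = - \frac{22780}{19713 - \frac{1}{8}} = - \frac{22780}{\frac{157703}{8}} = \left(-22780\right) \frac{8}{157703} = - \frac{182240}{157703}$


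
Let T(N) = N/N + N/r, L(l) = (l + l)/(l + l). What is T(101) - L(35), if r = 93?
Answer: 101/93 ≈ 1.0860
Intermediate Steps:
L(l) = 1 (L(l) = (2*l)/((2*l)) = (2*l)*(1/(2*l)) = 1)
T(N) = 1 + N/93 (T(N) = N/N + N/93 = 1 + N*(1/93) = 1 + N/93)
T(101) - L(35) = (1 + (1/93)*101) - 1*1 = (1 + 101/93) - 1 = 194/93 - 1 = 101/93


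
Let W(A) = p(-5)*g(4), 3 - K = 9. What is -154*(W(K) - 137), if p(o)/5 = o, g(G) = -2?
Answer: 13398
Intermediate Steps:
K = -6 (K = 3 - 1*9 = 3 - 9 = -6)
p(o) = 5*o
W(A) = 50 (W(A) = (5*(-5))*(-2) = -25*(-2) = 50)
-154*(W(K) - 137) = -154*(50 - 137) = -154*(-87) = 13398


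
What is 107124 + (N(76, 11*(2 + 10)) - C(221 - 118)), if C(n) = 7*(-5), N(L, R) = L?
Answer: 107235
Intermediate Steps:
C(n) = -35
107124 + (N(76, 11*(2 + 10)) - C(221 - 118)) = 107124 + (76 - 1*(-35)) = 107124 + (76 + 35) = 107124 + 111 = 107235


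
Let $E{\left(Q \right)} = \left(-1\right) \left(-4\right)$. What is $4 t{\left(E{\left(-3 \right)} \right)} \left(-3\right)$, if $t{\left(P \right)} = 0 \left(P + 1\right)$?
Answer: $0$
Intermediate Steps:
$E{\left(Q \right)} = 4$
$t{\left(P \right)} = 0$ ($t{\left(P \right)} = 0 \left(1 + P\right) = 0$)
$4 t{\left(E{\left(-3 \right)} \right)} \left(-3\right) = 4 \cdot 0 \left(-3\right) = 0 \left(-3\right) = 0$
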